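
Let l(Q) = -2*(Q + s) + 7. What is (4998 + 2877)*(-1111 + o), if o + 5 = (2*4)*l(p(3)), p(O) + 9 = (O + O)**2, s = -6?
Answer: -10993500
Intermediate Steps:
p(O) = -9 + 4*O**2 (p(O) = -9 + (O + O)**2 = -9 + (2*O)**2 = -9 + 4*O**2)
l(Q) = 19 - 2*Q (l(Q) = -2*(Q - 6) + 7 = -2*(-6 + Q) + 7 = (12 - 2*Q) + 7 = 19 - 2*Q)
o = -285 (o = -5 + (2*4)*(19 - 2*(-9 + 4*3**2)) = -5 + 8*(19 - 2*(-9 + 4*9)) = -5 + 8*(19 - 2*(-9 + 36)) = -5 + 8*(19 - 2*27) = -5 + 8*(19 - 54) = -5 + 8*(-35) = -5 - 280 = -285)
(4998 + 2877)*(-1111 + o) = (4998 + 2877)*(-1111 - 285) = 7875*(-1396) = -10993500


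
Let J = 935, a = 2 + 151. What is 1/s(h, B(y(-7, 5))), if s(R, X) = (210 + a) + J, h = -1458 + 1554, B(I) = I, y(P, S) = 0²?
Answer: 1/1298 ≈ 0.00077042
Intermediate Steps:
a = 153
y(P, S) = 0
h = 96
s(R, X) = 1298 (s(R, X) = (210 + 153) + 935 = 363 + 935 = 1298)
1/s(h, B(y(-7, 5))) = 1/1298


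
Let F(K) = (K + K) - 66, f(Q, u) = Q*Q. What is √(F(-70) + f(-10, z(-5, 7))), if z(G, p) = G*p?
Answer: I*√106 ≈ 10.296*I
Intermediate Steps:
f(Q, u) = Q²
F(K) = -66 + 2*K (F(K) = 2*K - 66 = -66 + 2*K)
√(F(-70) + f(-10, z(-5, 7))) = √((-66 + 2*(-70)) + (-10)²) = √((-66 - 140) + 100) = √(-206 + 100) = √(-106) = I*√106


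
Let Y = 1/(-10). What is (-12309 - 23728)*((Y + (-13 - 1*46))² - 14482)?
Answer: 39601744003/100 ≈ 3.9602e+8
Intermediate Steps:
Y = -⅒ ≈ -0.10000
(-12309 - 23728)*((Y + (-13 - 1*46))² - 14482) = (-12309 - 23728)*((-⅒ + (-13 - 1*46))² - 14482) = -36037*((-⅒ + (-13 - 46))² - 14482) = -36037*((-⅒ - 59)² - 14482) = -36037*((-591/10)² - 14482) = -36037*(349281/100 - 14482) = -36037*(-1098919/100) = 39601744003/100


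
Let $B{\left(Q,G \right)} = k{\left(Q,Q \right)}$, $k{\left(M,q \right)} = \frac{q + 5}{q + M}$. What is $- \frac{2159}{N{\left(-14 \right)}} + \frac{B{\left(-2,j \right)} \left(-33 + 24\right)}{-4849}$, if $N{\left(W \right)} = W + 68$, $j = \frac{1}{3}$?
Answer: $- \frac{20938711}{523692} \approx -39.983$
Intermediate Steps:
$k{\left(M,q \right)} = \frac{5 + q}{M + q}$
$j = \frac{1}{3} \approx 0.33333$
$B{\left(Q,G \right)} = \frac{5 + Q}{2 Q}$ ($B{\left(Q,G \right)} = \frac{5 + Q}{Q + Q} = \frac{5 + Q}{2 Q}$)
$N{\left(W \right)} = 68 + W$
$- \frac{2159}{N{\left(-14 \right)}} + \frac{B{\left(-2,j \right)} \left(-33 + 24\right)}{-4849} = - \frac{2159}{68 - 14} + \frac{\frac{5 - 2}{2 \left(-2\right)} \left(-33 + 24\right)}{-4849} = - \frac{2159}{54} + \frac{1}{2} \left(- \frac{1}{2}\right) 3 \left(-9\right) \left(- \frac{1}{4849}\right) = \left(-2159\right) \frac{1}{54} + \left(- \frac{3}{4}\right) \left(-9\right) \left(- \frac{1}{4849}\right) = - \frac{2159}{54} + \frac{27}{4} \left(- \frac{1}{4849}\right) = - \frac{2159}{54} - \frac{27}{19396} = - \frac{20938711}{523692}$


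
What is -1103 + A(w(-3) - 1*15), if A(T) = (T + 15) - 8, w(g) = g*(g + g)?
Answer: -1093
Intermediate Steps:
w(g) = 2*g² (w(g) = g*(2*g) = 2*g²)
A(T) = 7 + T (A(T) = (15 + T) - 8 = 7 + T)
-1103 + A(w(-3) - 1*15) = -1103 + (7 + (2*(-3)² - 1*15)) = -1103 + (7 + (2*9 - 15)) = -1103 + (7 + (18 - 15)) = -1103 + (7 + 3) = -1103 + 10 = -1093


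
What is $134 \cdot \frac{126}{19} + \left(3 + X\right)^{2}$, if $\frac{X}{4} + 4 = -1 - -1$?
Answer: $\frac{20095}{19} \approx 1057.6$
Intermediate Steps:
$X = -16$ ($X = -16 + 4 \left(-1 - -1\right) = -16 + 4 \left(-1 + 1\right) = -16 + 4 \cdot 0 = -16 + 0 = -16$)
$134 \cdot \frac{126}{19} + \left(3 + X\right)^{2} = 134 \cdot \frac{126}{19} + \left(3 - 16\right)^{2} = 134 \cdot 126 \cdot \frac{1}{19} + \left(-13\right)^{2} = 134 \cdot \frac{126}{19} + 169 = \frac{16884}{19} + 169 = \frac{20095}{19}$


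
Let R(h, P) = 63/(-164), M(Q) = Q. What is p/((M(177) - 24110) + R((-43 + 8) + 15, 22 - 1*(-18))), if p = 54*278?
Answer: -2461968/3925075 ≈ -0.62724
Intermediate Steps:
p = 15012
R(h, P) = -63/164 (R(h, P) = 63*(-1/164) = -63/164)
p/((M(177) - 24110) + R((-43 + 8) + 15, 22 - 1*(-18))) = 15012/((177 - 24110) - 63/164) = 15012/(-23933 - 63/164) = 15012/(-3925075/164) = 15012*(-164/3925075) = -2461968/3925075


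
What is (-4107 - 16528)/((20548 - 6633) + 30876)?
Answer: -20635/44791 ≈ -0.46070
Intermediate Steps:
(-4107 - 16528)/((20548 - 6633) + 30876) = -20635/(13915 + 30876) = -20635/44791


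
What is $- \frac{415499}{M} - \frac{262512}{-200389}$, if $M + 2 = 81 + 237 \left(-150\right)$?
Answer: $\frac{92572992263}{7107998219} \approx 13.024$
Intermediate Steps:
$M = -35471$ ($M = -2 + \left(81 + 237 \left(-150\right)\right) = -2 + \left(81 - 35550\right) = -2 - 35469 = -35471$)
$- \frac{415499}{M} - \frac{262512}{-200389} = - \frac{415499}{-35471} - \frac{262512}{-200389} = \left(-415499\right) \left(- \frac{1}{35471}\right) - - \frac{262512}{200389} = \frac{415499}{35471} + \frac{262512}{200389} = \frac{92572992263}{7107998219}$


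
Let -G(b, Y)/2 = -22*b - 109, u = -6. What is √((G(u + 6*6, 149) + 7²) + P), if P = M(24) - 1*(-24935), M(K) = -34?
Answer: 2*√6622 ≈ 162.75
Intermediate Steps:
G(b, Y) = 218 + 44*b (G(b, Y) = -2*(-22*b - 109) = -2*(-109 - 22*b) = 218 + 44*b)
P = 24901 (P = -34 - 1*(-24935) = -34 + 24935 = 24901)
√((G(u + 6*6, 149) + 7²) + P) = √(((218 + 44*(-6 + 6*6)) + 7²) + 24901) = √(((218 + 44*(-6 + 36)) + 49) + 24901) = √(((218 + 44*30) + 49) + 24901) = √(((218 + 1320) + 49) + 24901) = √((1538 + 49) + 24901) = √(1587 + 24901) = √26488 = 2*√6622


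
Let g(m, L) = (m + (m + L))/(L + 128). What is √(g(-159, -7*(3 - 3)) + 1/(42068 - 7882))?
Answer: I*√46454586215/136744 ≈ 1.5762*I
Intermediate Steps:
g(m, L) = (L + 2*m)/(128 + L) (g(m, L) = (m + (L + m))/(128 + L) = (L + 2*m)/(128 + L))
√(g(-159, -7*(3 - 3)) + 1/(42068 - 7882)) = √((-7*(3 - 3) + 2*(-159))/(128 - 7*(3 - 3)) + 1/(42068 - 7882)) = √((-7*0 - 318)/(128 - 7*0) + 1/34186) = √((0 - 318)/(128 + 0) + 1/34186) = √(-318/128 + 1/34186) = √((1/128)*(-318) + 1/34186) = √(-159/64 + 1/34186) = √(-2717755/1093952) = I*√46454586215/136744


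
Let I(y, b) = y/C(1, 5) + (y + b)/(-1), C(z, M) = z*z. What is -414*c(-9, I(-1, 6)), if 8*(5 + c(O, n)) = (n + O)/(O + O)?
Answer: 16215/8 ≈ 2026.9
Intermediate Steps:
C(z, M) = z**2
I(y, b) = -b (I(y, b) = y/(1**2) + (y + b)/(-1) = y/1 + (b + y)*(-1) = y*1 + (-b - y) = y + (-b - y) = -b)
c(O, n) = -5 + (O + n)/(16*O) (c(O, n) = -5 + ((n + O)/(O + O))/8 = -5 + ((O + n)/((2*O)))/8 = -5 + ((O + n)*(1/(2*O)))/8 = -5 + ((O + n)/(2*O))/8 = -5 + (O + n)/(16*O))
-414*c(-9, I(-1, 6)) = -207*(-1*6 - 79*(-9))/(8*(-9)) = -207*(-1)*(-6 + 711)/(8*9) = -207*(-1)*705/(8*9) = -414*(-235/48) = 16215/8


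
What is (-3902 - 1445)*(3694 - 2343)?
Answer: -7223797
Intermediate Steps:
(-3902 - 1445)*(3694 - 2343) = -5347*1351 = -7223797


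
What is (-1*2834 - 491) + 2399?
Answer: -926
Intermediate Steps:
(-1*2834 - 491) + 2399 = (-2834 - 491) + 2399 = -3325 + 2399 = -926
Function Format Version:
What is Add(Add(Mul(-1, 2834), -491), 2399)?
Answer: -926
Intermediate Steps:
Add(Add(Mul(-1, 2834), -491), 2399) = Add(Add(-2834, -491), 2399) = Add(-3325, 2399) = -926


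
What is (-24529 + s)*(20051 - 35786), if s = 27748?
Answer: -50650965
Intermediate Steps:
(-24529 + s)*(20051 - 35786) = (-24529 + 27748)*(20051 - 35786) = 3219*(-15735) = -50650965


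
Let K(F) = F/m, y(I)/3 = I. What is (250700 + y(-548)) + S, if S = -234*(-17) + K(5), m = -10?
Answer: 506067/2 ≈ 2.5303e+5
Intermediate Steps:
y(I) = 3*I
K(F) = -F/10 (K(F) = F/(-10) = F*(-1/10) = -F/10)
S = 7955/2 (S = -234*(-17) - 1/10*5 = -26*(-153) - 1/2 = 3978 - 1/2 = 7955/2 ≈ 3977.5)
(250700 + y(-548)) + S = (250700 + 3*(-548)) + 7955/2 = (250700 - 1644) + 7955/2 = 249056 + 7955/2 = 506067/2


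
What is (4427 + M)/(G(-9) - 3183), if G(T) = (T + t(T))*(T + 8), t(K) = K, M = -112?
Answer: -863/633 ≈ -1.3633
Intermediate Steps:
G(T) = 2*T*(8 + T) (G(T) = (T + T)*(T + 8) = (2*T)*(8 + T) = 2*T*(8 + T))
(4427 + M)/(G(-9) - 3183) = (4427 - 112)/(2*(-9)*(8 - 9) - 3183) = 4315/(2*(-9)*(-1) - 3183) = 4315/(18 - 3183) = 4315/(-3165) = 4315*(-1/3165) = -863/633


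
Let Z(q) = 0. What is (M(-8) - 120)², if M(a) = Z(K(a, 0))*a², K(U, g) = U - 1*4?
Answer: 14400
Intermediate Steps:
K(U, g) = -4 + U (K(U, g) = U - 4 = -4 + U)
M(a) = 0 (M(a) = 0*a² = 0)
(M(-8) - 120)² = (0 - 120)² = (-120)² = 14400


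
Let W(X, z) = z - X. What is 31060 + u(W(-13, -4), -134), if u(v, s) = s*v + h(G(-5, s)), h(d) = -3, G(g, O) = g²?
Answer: 29851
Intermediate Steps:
u(v, s) = -3 + s*v (u(v, s) = s*v - 3 = -3 + s*v)
31060 + u(W(-13, -4), -134) = 31060 + (-3 - 134*(-4 - 1*(-13))) = 31060 + (-3 - 134*(-4 + 13)) = 31060 + (-3 - 134*9) = 31060 + (-3 - 1206) = 31060 - 1209 = 29851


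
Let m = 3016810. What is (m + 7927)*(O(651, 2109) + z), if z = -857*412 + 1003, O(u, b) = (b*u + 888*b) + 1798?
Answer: 8758029191916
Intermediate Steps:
O(u, b) = 1798 + 888*b + b*u (O(u, b) = (888*b + b*u) + 1798 = 1798 + 888*b + b*u)
z = -352081 (z = -353084 + 1003 = -352081)
(m + 7927)*(O(651, 2109) + z) = (3016810 + 7927)*((1798 + 888*2109 + 2109*651) - 352081) = 3024737*((1798 + 1872792 + 1372959) - 352081) = 3024737*(3247549 - 352081) = 3024737*2895468 = 8758029191916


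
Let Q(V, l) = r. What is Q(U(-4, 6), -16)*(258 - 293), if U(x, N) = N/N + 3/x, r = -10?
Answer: 350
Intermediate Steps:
U(x, N) = 1 + 3/x
Q(V, l) = -10
Q(U(-4, 6), -16)*(258 - 293) = -10*(258 - 293) = -10*(-35) = 350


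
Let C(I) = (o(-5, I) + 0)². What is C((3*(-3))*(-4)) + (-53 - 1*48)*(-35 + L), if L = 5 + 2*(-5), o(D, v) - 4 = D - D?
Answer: 4056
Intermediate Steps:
o(D, v) = 4 (o(D, v) = 4 + (D - D) = 4 + 0 = 4)
C(I) = 16 (C(I) = (4 + 0)² = 4² = 16)
L = -5 (L = 5 - 10 = -5)
C((3*(-3))*(-4)) + (-53 - 1*48)*(-35 + L) = 16 + (-53 - 1*48)*(-35 - 5) = 16 + (-53 - 48)*(-40) = 16 - 101*(-40) = 16 + 4040 = 4056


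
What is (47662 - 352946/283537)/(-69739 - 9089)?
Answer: -3378396887/5587663659 ≈ -0.60462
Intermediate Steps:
(47662 - 352946/283537)/(-69739 - 9089) = (47662 - 352946*1/283537)/(-78828) = (47662 - 352946/283537)*(-1/78828) = (13513587548/283537)*(-1/78828) = -3378396887/5587663659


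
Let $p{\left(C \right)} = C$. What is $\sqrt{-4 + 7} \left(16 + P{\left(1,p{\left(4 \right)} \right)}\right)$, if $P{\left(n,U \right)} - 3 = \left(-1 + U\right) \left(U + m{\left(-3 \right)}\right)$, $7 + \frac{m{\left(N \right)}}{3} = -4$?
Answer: $- 68 \sqrt{3} \approx -117.78$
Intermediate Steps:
$m{\left(N \right)} = -33$ ($m{\left(N \right)} = -21 + 3 \left(-4\right) = -21 - 12 = -33$)
$P{\left(n,U \right)} = 3 + \left(-1 + U\right) \left(-33 + U\right)$ ($P{\left(n,U \right)} = 3 + \left(-1 + U\right) \left(U - 33\right) = 3 + \left(-1 + U\right) \left(-33 + U\right)$)
$\sqrt{-4 + 7} \left(16 + P{\left(1,p{\left(4 \right)} \right)}\right) = \sqrt{-4 + 7} \left(16 + \left(36 + 4^{2} - 136\right)\right) = \sqrt{3} \left(16 + \left(36 + 16 - 136\right)\right) = \sqrt{3} \left(16 - 84\right) = \sqrt{3} \left(-68\right) = - 68 \sqrt{3}$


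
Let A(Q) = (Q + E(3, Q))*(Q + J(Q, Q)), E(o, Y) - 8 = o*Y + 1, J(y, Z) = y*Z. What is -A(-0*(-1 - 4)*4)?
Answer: 0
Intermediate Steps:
J(y, Z) = Z*y
E(o, Y) = 9 + Y*o (E(o, Y) = 8 + (o*Y + 1) = 8 + (Y*o + 1) = 8 + (1 + Y*o) = 9 + Y*o)
A(Q) = (9 + 4*Q)*(Q + Q**2) (A(Q) = (Q + (9 + Q*3))*(Q + Q*Q) = (Q + (9 + 3*Q))*(Q + Q**2) = (9 + 4*Q)*(Q + Q**2))
-A(-0*(-1 - 4)*4) = --0*(-1 - 4)*4*(9 + 4*(-0*(-1 - 4)*4)**2 + 13*(-0*(-1 - 4)*4)) = --0*(-5)*4*(9 + 4*(-0*(-5)*4)**2 + 13*(-0*(-5)*4)) = --4*0*4*(9 + 4*(-4*0*4)**2 + 13*(-4*0*4)) = -0*4*(9 + 4*(0*4)**2 + 13*(0*4)) = -0*(9 + 4*0**2 + 13*0) = -0*(9 + 4*0 + 0) = -0*(9 + 0 + 0) = -0*9 = -1*0 = 0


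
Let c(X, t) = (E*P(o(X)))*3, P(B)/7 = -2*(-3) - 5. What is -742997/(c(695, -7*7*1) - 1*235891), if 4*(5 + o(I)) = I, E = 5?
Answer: 742997/235786 ≈ 3.1511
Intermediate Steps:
o(I) = -5 + I/4
P(B) = 7 (P(B) = 7*(-2*(-3) - 5) = 7*(6 - 5) = 7*1 = 7)
c(X, t) = 105 (c(X, t) = (5*7)*3 = 35*3 = 105)
-742997/(c(695, -7*7*1) - 1*235891) = -742997/(105 - 1*235891) = -742997/(105 - 235891) = -742997/(-235786) = -742997*(-1/235786) = 742997/235786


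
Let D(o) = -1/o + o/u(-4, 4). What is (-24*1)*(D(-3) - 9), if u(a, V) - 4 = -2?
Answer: 244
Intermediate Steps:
u(a, V) = 2 (u(a, V) = 4 - 2 = 2)
D(o) = o/2 - 1/o (D(o) = -1/o + o/2 = o/2 - 1/o)
(-24*1)*(D(-3) - 9) = (-24*1)*(((1/2)*(-3) - 1/(-3)) - 9) = -24*((-3/2 - 1*(-1/3)) - 9) = -24*((-3/2 + 1/3) - 9) = -24*(-7/6 - 9) = -24*(-61/6) = 244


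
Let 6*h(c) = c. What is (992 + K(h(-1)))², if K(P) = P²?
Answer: 1275418369/1296 ≈ 9.8412e+5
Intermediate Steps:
h(c) = c/6
(992 + K(h(-1)))² = (992 + ((⅙)*(-1))²)² = (992 + (-⅙)²)² = (992 + 1/36)² = (35713/36)² = 1275418369/1296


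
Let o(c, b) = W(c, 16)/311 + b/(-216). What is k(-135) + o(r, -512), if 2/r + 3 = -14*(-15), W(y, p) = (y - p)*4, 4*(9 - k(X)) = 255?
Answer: -40623401/772524 ≈ -52.585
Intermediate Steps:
k(X) = -219/4 (k(X) = 9 - 1/4*255 = 9 - 255/4 = -219/4)
W(y, p) = -4*p + 4*y
r = 2/207 (r = 2/(-3 - 14*(-15)) = 2/(-3 + 210) = 2/207 ≈ 0.0096618)
o(c, b) = -64/311 - b/216 + 4*c/311 (o(c, b) = (-4*16 + 4*c)/311 + b/(-216) = (-64 + 4*c)*(1/311) + b*(-1/216) = (-64/311 + 4*c/311) - b/216 = -64/311 - b/216 + 4*c/311)
k(-135) + o(r, -512) = -219/4 + (-64/311 - 1/216*(-512) + (4/311)*(2/207)) = -219/4 + (-64/311 + 64/27 + 8/64377) = -219/4 + 418072/193131 = -40623401/772524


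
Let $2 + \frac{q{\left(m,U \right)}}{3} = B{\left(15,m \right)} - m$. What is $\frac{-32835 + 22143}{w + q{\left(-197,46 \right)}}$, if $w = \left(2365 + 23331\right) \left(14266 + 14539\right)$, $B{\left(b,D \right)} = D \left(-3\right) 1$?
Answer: $- \frac{5346}{370087819} \approx -1.4445 \cdot 10^{-5}$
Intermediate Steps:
$B{\left(b,D \right)} = - 3 D$ ($B{\left(b,D \right)} = - 3 D 1 = - 3 D$)
$w = 740173280$ ($w = 25696 \cdot 28805 = 740173280$)
$q{\left(m,U \right)} = -6 - 12 m$ ($q{\left(m,U \right)} = -6 + 3 \left(- 3 m - m\right) = -6 + 3 \left(- 4 m\right) = -6 - 12 m$)
$\frac{-32835 + 22143}{w + q{\left(-197,46 \right)}} = \frac{-32835 + 22143}{740173280 - -2358} = - \frac{10692}{740173280 + \left(-6 + 2364\right)} = - \frac{10692}{740173280 + 2358} = - \frac{10692}{740175638} = \left(-10692\right) \frac{1}{740175638} = - \frac{5346}{370087819}$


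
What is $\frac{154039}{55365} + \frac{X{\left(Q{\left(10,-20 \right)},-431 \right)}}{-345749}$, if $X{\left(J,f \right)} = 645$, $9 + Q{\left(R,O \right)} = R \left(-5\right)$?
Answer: $\frac{53223119786}{19142393385} \approx 2.7804$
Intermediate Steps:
$Q{\left(R,O \right)} = -9 - 5 R$ ($Q{\left(R,O \right)} = -9 + R \left(-5\right) = -9 - 5 R$)
$\frac{154039}{55365} + \frac{X{\left(Q{\left(10,-20 \right)},-431 \right)}}{-345749} = \frac{154039}{55365} + \frac{645}{-345749} = 154039 \cdot \frac{1}{55365} + 645 \left(- \frac{1}{345749}\right) = \frac{154039}{55365} - \frac{645}{345749} = \frac{53223119786}{19142393385}$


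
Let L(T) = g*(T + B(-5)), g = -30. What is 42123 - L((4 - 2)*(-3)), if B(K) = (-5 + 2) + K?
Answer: 41703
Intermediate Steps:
B(K) = -3 + K
L(T) = 240 - 30*T (L(T) = -30*(T + (-3 - 5)) = -30*(T - 8) = -30*(-8 + T) = 240 - 30*T)
42123 - L((4 - 2)*(-3)) = 42123 - (240 - 30*(4 - 2)*(-3)) = 42123 - (240 - 60*(-3)) = 42123 - (240 - 30*(-6)) = 42123 - (240 + 180) = 42123 - 1*420 = 42123 - 420 = 41703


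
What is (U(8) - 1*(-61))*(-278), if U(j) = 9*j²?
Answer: -177086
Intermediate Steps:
(U(8) - 1*(-61))*(-278) = (9*8² - 1*(-61))*(-278) = (9*64 + 61)*(-278) = (576 + 61)*(-278) = 637*(-278) = -177086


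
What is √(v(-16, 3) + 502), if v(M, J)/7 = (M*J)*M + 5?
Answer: 9*√73 ≈ 76.896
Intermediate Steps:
v(M, J) = 35 + 7*J*M² (v(M, J) = 7*((M*J)*M + 5) = 7*((J*M)*M + 5) = 7*(J*M² + 5) = 7*(5 + J*M²) = 35 + 7*J*M²)
√(v(-16, 3) + 502) = √((35 + 7*3*(-16)²) + 502) = √((35 + 7*3*256) + 502) = √((35 + 5376) + 502) = √(5411 + 502) = √5913 = 9*√73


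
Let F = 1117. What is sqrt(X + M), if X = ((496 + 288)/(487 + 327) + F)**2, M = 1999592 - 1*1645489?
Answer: 4*sqrt(16605738623)/407 ≈ 1266.5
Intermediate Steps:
M = 354103 (M = 1999592 - 1645489 = 354103)
X = 207035010121/165649 (X = ((496 + 288)/(487 + 327) + 1117)**2 = (784/814 + 1117)**2 = (784*(1/814) + 1117)**2 = (392/407 + 1117)**2 = (455011/407)**2 = 207035010121/165649 ≈ 1.2498e+6)
sqrt(X + M) = sqrt(207035010121/165649 + 354103) = sqrt(265691817968/165649) = 4*sqrt(16605738623)/407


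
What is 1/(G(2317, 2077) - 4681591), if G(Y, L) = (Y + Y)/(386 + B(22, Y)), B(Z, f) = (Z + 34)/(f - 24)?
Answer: -442577/2071959187126 ≈ -2.1360e-7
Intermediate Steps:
B(Z, f) = (34 + Z)/(-24 + f)
G(Y, L) = 2*Y/(386 + 56/(-24 + Y)) (G(Y, L) = (Y + Y)/(386 + (34 + 22)/(-24 + Y)) = (2*Y)/(386 + 56/(-24 + Y)) = 2*Y/(386 + 56/(-24 + Y)))
1/(G(2317, 2077) - 4681591) = 1/(2317*(-24 + 2317)/(-4604 + 193*2317) - 4681591) = 1/(2317*2293/(-4604 + 447181) - 4681591) = 1/(2317*2293/442577 - 4681591) = 1/(2317*(1/442577)*2293 - 4681591) = 1/(5312881/442577 - 4681591) = 1/(-2071959187126/442577) = -442577/2071959187126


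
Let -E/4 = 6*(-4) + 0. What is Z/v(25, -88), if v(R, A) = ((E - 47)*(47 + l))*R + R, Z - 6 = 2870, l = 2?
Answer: 1438/30025 ≈ 0.047893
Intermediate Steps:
Z = 2876 (Z = 6 + 2870 = 2876)
E = 96 (E = -4*(6*(-4) + 0) = -4*(-24 + 0) = -4*(-24) = 96)
v(R, A) = 2402*R (v(R, A) = ((96 - 47)*(47 + 2))*R + R = (49*49)*R + R = 2401*R + R = 2402*R)
Z/v(25, -88) = 2876/((2402*25)) = 2876/60050 = 2876*(1/60050) = 1438/30025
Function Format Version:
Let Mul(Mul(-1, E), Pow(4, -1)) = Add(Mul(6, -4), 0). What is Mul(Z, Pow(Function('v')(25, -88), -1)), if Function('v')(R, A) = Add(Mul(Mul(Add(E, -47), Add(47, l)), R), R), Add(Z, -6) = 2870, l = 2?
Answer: Rational(1438, 30025) ≈ 0.047893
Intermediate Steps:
Z = 2876 (Z = Add(6, 2870) = 2876)
E = 96 (E = Mul(-4, Add(Mul(6, -4), 0)) = Mul(-4, Add(-24, 0)) = Mul(-4, -24) = 96)
Function('v')(R, A) = Mul(2402, R) (Function('v')(R, A) = Add(Mul(Mul(Add(96, -47), Add(47, 2)), R), R) = Add(Mul(Mul(49, 49), R), R) = Add(Mul(2401, R), R) = Mul(2402, R))
Mul(Z, Pow(Function('v')(25, -88), -1)) = Mul(2876, Pow(Mul(2402, 25), -1)) = Mul(2876, Pow(60050, -1)) = Mul(2876, Rational(1, 60050)) = Rational(1438, 30025)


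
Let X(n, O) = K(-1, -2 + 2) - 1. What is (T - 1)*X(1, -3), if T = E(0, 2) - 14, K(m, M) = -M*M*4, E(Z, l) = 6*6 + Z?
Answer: -21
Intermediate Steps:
E(Z, l) = 36 + Z
K(m, M) = -4*M² (K(m, M) = -M²*4 = -4*M²)
T = 22 (T = (36 + 0) - 14 = 36 - 14 = 22)
X(n, O) = -1 (X(n, O) = -4*(-2 + 2)² - 1 = -4*0² - 1 = -4*0 - 1 = 0 - 1 = -1)
(T - 1)*X(1, -3) = (22 - 1)*(-1) = 21*(-1) = -21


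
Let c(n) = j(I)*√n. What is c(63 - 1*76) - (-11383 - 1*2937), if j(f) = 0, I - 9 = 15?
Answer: 14320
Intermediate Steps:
I = 24 (I = 9 + 15 = 24)
c(n) = 0 (c(n) = 0*√n = 0)
c(63 - 1*76) - (-11383 - 1*2937) = 0 - (-11383 - 1*2937) = 0 - (-11383 - 2937) = 0 - 1*(-14320) = 0 + 14320 = 14320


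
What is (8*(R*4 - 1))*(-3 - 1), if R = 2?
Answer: -224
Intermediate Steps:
(8*(R*4 - 1))*(-3 - 1) = (8*(2*4 - 1))*(-3 - 1) = (8*(8 - 1))*(-4) = (8*7)*(-4) = 56*(-4) = -224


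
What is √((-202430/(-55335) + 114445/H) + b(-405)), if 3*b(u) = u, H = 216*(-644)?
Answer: I*√5132503979022/197064 ≈ 11.496*I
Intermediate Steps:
H = -139104
b(u) = u/3
√((-202430/(-55335) + 114445/H) + b(-405)) = √((-202430/(-55335) + 114445/(-139104)) + (⅓)*(-405)) = √((-202430*(-1/55335) + 114445*(-1/139104)) - 135) = √((1306/357 - 114445/139104) - 135) = √(6705379/2364768 - 135) = √(-312538301/2364768) = I*√5132503979022/197064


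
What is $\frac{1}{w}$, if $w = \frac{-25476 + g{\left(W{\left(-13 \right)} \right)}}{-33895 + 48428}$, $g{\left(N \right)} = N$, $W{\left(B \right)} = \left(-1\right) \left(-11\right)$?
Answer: $- \frac{14533}{25465} \approx -0.5707$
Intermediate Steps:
$W{\left(B \right)} = 11$
$w = - \frac{25465}{14533}$ ($w = \frac{-25476 + 11}{-33895 + 48428} = - \frac{25465}{14533} \approx -1.7522$)
$\frac{1}{w} = \frac{1}{- \frac{25465}{14533}} = - \frac{14533}{25465}$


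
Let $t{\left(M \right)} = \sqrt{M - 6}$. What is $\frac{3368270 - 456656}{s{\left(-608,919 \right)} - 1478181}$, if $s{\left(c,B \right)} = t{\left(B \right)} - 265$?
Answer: $- \frac{1434888023948}{728600858001} - \frac{970538 \sqrt{913}}{728600858001} \approx -1.9694$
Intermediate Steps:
$t{\left(M \right)} = \sqrt{-6 + M}$
$s{\left(c,B \right)} = -265 + \sqrt{-6 + B}$ ($s{\left(c,B \right)} = \sqrt{-6 + B} - 265 = -265 + \sqrt{-6 + B}$)
$\frac{3368270 - 456656}{s{\left(-608,919 \right)} - 1478181} = \frac{3368270 - 456656}{\left(-265 + \sqrt{-6 + 919}\right) - 1478181} = \frac{2911614}{\left(-265 + \sqrt{913}\right) - 1478181} = \frac{2911614}{-1478446 + \sqrt{913}}$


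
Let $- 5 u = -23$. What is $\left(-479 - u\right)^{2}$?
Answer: $\frac{5846724}{25} \approx 2.3387 \cdot 10^{5}$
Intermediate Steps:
$u = \frac{23}{5}$ ($u = \left(- \frac{1}{5}\right) \left(-23\right) = \frac{23}{5} \approx 4.6$)
$\left(-479 - u\right)^{2} = \left(-479 - \frac{23}{5}\right)^{2} = \left(- \frac{2418}{5}\right)^{2} = \frac{5846724}{25}$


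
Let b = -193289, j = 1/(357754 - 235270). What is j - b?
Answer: 23674809877/122484 ≈ 1.9329e+5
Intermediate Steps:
j = 1/122484 ≈ 8.1643e-6
j - b = 1/122484 - 1*(-193289) = 1/122484 + 193289 = 23674809877/122484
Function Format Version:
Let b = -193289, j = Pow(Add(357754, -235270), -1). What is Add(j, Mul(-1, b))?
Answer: Rational(23674809877, 122484) ≈ 1.9329e+5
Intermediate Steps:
j = Rational(1, 122484) (j = Pow(122484, -1) = Rational(1, 122484) ≈ 8.1643e-6)
Add(j, Mul(-1, b)) = Add(Rational(1, 122484), Mul(-1, -193289)) = Add(Rational(1, 122484), 193289) = Rational(23674809877, 122484)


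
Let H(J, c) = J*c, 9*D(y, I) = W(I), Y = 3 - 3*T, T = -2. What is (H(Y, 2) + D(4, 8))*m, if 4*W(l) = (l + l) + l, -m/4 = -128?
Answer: 28672/3 ≈ 9557.3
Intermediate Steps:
m = 512 (m = -4*(-128) = 512)
W(l) = 3*l/4 (W(l) = ((l + l) + l)/4 = (2*l + l)/4 = (3*l)/4 = 3*l/4)
Y = 9 (Y = 3 - 3*(-2) = 3 + 6 = 9)
D(y, I) = I/12 (D(y, I) = (3*I/4)/9 = I/12)
(H(Y, 2) + D(4, 8))*m = (9*2 + (1/12)*8)*512 = (18 + ⅔)*512 = (56/3)*512 = 28672/3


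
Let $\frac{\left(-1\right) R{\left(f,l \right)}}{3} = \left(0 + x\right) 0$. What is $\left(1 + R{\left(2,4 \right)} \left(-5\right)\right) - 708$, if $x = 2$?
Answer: $-707$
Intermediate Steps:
$R{\left(f,l \right)} = 0$ ($R{\left(f,l \right)} = - 3 \left(0 + 2\right) 0 = - 3 \cdot 2 \cdot 0 = \left(-3\right) 0 = 0$)
$\left(1 + R{\left(2,4 \right)} \left(-5\right)\right) - 708 = \left(1 + 0 \left(-5\right)\right) - 708 = \left(1 + 0\right) - 708 = 1 - 708 = -707$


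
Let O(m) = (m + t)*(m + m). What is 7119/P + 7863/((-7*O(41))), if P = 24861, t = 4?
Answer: -1288697/71351070 ≈ -0.018061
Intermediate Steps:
O(m) = 2*m*(4 + m) (O(m) = (m + 4)*(m + m) = (4 + m)*(2*m) = 2*m*(4 + m))
7119/P + 7863/((-7*O(41))) = 7119/24861 + 7863/((-14*41*(4 + 41))) = 7119*(1/24861) + 7863/((-14*41*45)) = 2373/8287 + 7863/((-7*3690)) = 2373/8287 + 7863/(-25830) = 2373/8287 + 7863*(-1/25830) = 2373/8287 - 2621/8610 = -1288697/71351070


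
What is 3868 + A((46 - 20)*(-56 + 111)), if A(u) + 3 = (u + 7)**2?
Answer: 2068834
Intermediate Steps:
A(u) = -3 + (7 + u)**2 (A(u) = -3 + (u + 7)**2 = -3 + (7 + u)**2)
3868 + A((46 - 20)*(-56 + 111)) = 3868 + (-3 + (7 + (46 - 20)*(-56 + 111))**2) = 3868 + (-3 + (7 + 26*55)**2) = 3868 + (-3 + (7 + 1430)**2) = 3868 + (-3 + 1437**2) = 3868 + (-3 + 2064969) = 3868 + 2064966 = 2068834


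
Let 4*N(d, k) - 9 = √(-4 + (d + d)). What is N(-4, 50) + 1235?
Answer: 4949/4 + I*√3/2 ≈ 1237.3 + 0.86602*I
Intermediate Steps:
N(d, k) = 9/4 + √(-4 + 2*d)/4 (N(d, k) = 9/4 + √(-4 + (d + d))/4 = 9/4 + √(-4 + 2*d)/4)
N(-4, 50) + 1235 = (9/4 + √(-4 + 2*(-4))/4) + 1235 = (9/4 + √(-4 - 8)/4) + 1235 = (9/4 + √(-12)/4) + 1235 = (9/4 + (2*I*√3)/4) + 1235 = (9/4 + I*√3/2) + 1235 = 4949/4 + I*√3/2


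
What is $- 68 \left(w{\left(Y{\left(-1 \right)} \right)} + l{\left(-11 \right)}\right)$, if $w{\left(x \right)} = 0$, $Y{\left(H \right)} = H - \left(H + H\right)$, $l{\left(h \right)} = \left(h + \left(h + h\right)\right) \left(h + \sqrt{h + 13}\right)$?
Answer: $-24684 + 2244 \sqrt{2} \approx -21511.0$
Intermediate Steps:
$l{\left(h \right)} = 3 h \left(h + \sqrt{13 + h}\right)$ ($l{\left(h \right)} = \left(h + 2 h\right) \left(h + \sqrt{13 + h}\right) = 3 h \left(h + \sqrt{13 + h}\right)$)
$Y{\left(H \right)} = - H$ ($Y{\left(H \right)} = H - 2 H = - H$)
$- 68 \left(w{\left(Y{\left(-1 \right)} \right)} + l{\left(-11 \right)}\right) = - 68 \left(0 + 3 \left(-11\right) \left(-11 + \sqrt{13 - 11}\right)\right) = - 68 \left(0 + 3 \left(-11\right) \left(-11 + \sqrt{2}\right)\right) = - 68 \left(0 + \left(363 - 33 \sqrt{2}\right)\right) = - 68 \left(363 - 33 \sqrt{2}\right) = -24684 + 2244 \sqrt{2}$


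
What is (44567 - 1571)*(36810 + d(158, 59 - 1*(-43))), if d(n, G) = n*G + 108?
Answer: 2280249864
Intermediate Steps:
d(n, G) = 108 + G*n (d(n, G) = G*n + 108 = 108 + G*n)
(44567 - 1571)*(36810 + d(158, 59 - 1*(-43))) = (44567 - 1571)*(36810 + (108 + (59 - 1*(-43))*158)) = 42996*(36810 + (108 + (59 + 43)*158)) = 42996*(36810 + (108 + 102*158)) = 42996*(36810 + (108 + 16116)) = 42996*(36810 + 16224) = 42996*53034 = 2280249864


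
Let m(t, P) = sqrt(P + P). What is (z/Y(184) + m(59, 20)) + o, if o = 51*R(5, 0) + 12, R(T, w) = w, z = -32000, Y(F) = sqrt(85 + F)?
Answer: 12 + 2*sqrt(10) - 32000*sqrt(269)/269 ≈ -1932.8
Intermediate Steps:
m(t, P) = sqrt(2)*sqrt(P) (m(t, P) = sqrt(2*P) = sqrt(2)*sqrt(P))
o = 12 (o = 51*0 + 12 = 0 + 12 = 12)
(z/Y(184) + m(59, 20)) + o = (-32000/sqrt(85 + 184) + sqrt(2)*sqrt(20)) + 12 = (-32000*sqrt(269)/269 + sqrt(2)*(2*sqrt(5))) + 12 = (-32000*sqrt(269)/269 + 2*sqrt(10)) + 12 = (2*sqrt(10) - 32000*sqrt(269)/269) + 12 = 12 + 2*sqrt(10) - 32000*sqrt(269)/269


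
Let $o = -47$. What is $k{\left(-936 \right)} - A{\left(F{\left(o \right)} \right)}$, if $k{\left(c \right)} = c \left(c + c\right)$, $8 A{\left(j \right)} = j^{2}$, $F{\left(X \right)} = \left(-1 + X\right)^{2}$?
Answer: $1088640$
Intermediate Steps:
$A{\left(j \right)} = \frac{j^{2}}{8}$
$k{\left(c \right)} = 2 c^{2}$ ($k{\left(c \right)} = c 2 c = 2 c^{2}$)
$k{\left(-936 \right)} - A{\left(F{\left(o \right)} \right)} = 2 \left(-936\right)^{2} - \frac{\left(\left(-1 - 47\right)^{2}\right)^{2}}{8} = 2 \cdot 876096 - \frac{\left(\left(-48\right)^{2}\right)^{2}}{8} = 1752192 - \frac{2304^{2}}{8} = 1752192 - \frac{1}{8} \cdot 5308416 = 1752192 - 663552 = 1088640$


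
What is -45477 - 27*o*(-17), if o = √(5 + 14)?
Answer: -45477 + 459*√19 ≈ -43476.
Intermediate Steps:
o = √19 ≈ 4.3589
-45477 - 27*o*(-17) = -45477 - 27*√19*(-17) = -45477 - (-459)*√19 = -45477 + 459*√19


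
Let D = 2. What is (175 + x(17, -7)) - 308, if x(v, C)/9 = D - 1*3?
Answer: -142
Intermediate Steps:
x(v, C) = -9 (x(v, C) = 9*(2 - 1*3) = 9*(2 - 3) = 9*(-1) = -9)
(175 + x(17, -7)) - 308 = (175 - 9) - 308 = 166 - 308 = -142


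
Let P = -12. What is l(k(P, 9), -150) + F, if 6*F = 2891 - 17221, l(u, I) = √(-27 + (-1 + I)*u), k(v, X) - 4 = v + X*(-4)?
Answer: -7165/3 + √6617 ≈ -2307.0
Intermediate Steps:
k(v, X) = 4 + v - 4*X (k(v, X) = 4 + (v + X*(-4)) = 4 + (v - 4*X) = 4 + v - 4*X)
l(u, I) = √(-27 + u*(-1 + I))
F = -7165/3 (F = (2891 - 17221)/6 = (⅙)*(-14330) = -7165/3 ≈ -2388.3)
l(k(P, 9), -150) + F = √(-27 - (4 - 12 - 4*9) - 150*(4 - 12 - 4*9)) - 7165/3 = √(-27 - (4 - 12 - 36) - 150*(4 - 12 - 36)) - 7165/3 = √(-27 - 1*(-44) - 150*(-44)) - 7165/3 = √(-27 + 44 + 6600) - 7165/3 = √6617 - 7165/3 = -7165/3 + √6617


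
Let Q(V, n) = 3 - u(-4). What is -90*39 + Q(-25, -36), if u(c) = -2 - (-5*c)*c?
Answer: -3585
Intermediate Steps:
u(c) = -2 + 5*c**2 (u(c) = -2 - (-5)*c**2 = -2 + 5*c**2)
Q(V, n) = -75 (Q(V, n) = 3 - (-2 + 5*(-4)**2) = 3 - (-2 + 5*16) = 3 - (-2 + 80) = 3 - 1*78 = 3 - 78 = -75)
-90*39 + Q(-25, -36) = -90*39 - 75 = -3510 - 75 = -3585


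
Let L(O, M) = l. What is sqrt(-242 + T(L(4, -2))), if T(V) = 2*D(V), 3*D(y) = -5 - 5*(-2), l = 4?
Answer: 2*I*sqrt(537)/3 ≈ 15.449*I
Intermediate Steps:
D(y) = 5/3 (D(y) = (-5 - 5*(-2))/3 = (-5 + 10)/3 = (1/3)*5 = 5/3)
L(O, M) = 4
T(V) = 10/3 (T(V) = 2*(5/3) = 10/3)
sqrt(-242 + T(L(4, -2))) = sqrt(-242 + 10/3) = sqrt(-716/3) = 2*I*sqrt(537)/3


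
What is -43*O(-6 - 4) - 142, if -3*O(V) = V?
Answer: -856/3 ≈ -285.33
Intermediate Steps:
O(V) = -V/3
-43*O(-6 - 4) - 142 = -(-43)*(-6 - 4)/3 - 142 = -(-43)*(-10)/3 - 142 = -43*10/3 - 142 = -430/3 - 142 = -856/3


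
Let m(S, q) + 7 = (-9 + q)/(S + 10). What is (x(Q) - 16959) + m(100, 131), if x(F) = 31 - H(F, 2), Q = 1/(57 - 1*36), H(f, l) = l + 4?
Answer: -931694/55 ≈ -16940.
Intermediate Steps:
H(f, l) = 4 + l
m(S, q) = -7 + (-9 + q)/(10 + S) (m(S, q) = -7 + (-9 + q)/(S + 10) = -7 + (-9 + q)/(10 + S))
Q = 1/21 (Q = 1/(57 - 36) = 1/21 ≈ 0.047619)
x(F) = 25 (x(F) = 31 - (4 + 2) = 31 - 1*6 = 31 - 6 = 25)
(x(Q) - 16959) + m(100, 131) = (25 - 16959) + (-79 + 131 - 7*100)/(10 + 100) = -16934 + (-79 + 131 - 700)/110 = -16934 + (1/110)*(-648) = -16934 - 324/55 = -931694/55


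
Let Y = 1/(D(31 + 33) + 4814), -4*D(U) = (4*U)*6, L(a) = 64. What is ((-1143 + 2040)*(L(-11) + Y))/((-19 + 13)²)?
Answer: 28257593/17720 ≈ 1594.7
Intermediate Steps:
D(U) = -6*U (D(U) = -4*U*6/4 = -6*U)
Y = 1/4430 (Y = 1/(-6*(31 + 33) + 4814) = 1/(-6*64 + 4814) = 1/(-384 + 4814) = 1/4430 ≈ 0.00022573)
((-1143 + 2040)*(L(-11) + Y))/((-19 + 13)²) = ((-1143 + 2040)*(64 + 1/4430))/((-19 + 13)²) = (897*(283521/4430))/((-6)²) = (254318337/4430)/36 = (254318337/4430)*(1/36) = 28257593/17720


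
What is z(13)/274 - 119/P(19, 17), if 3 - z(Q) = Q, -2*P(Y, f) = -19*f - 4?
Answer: -34241/44799 ≈ -0.76433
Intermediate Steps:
P(Y, f) = 2 + 19*f/2 (P(Y, f) = -(-19*f - 4)/2 = -(-4 - 19*f)/2 = 2 + 19*f/2)
z(Q) = 3 - Q
z(13)/274 - 119/P(19, 17) = (3 - 1*13)/274 - 119/(2 + (19/2)*17) = (3 - 13)*(1/274) - 119/(2 + 323/2) = -10*1/274 - 119/327/2 = -5/137 - 119*2/327 = -5/137 - 238/327 = -34241/44799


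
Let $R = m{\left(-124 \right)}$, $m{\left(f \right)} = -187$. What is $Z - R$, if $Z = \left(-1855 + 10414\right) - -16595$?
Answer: $25341$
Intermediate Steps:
$R = -187$
$Z = 25154$ ($Z = 8559 + 16595 = 25154$)
$Z - R = 25154 - -187 = 25154 + 187 = 25341$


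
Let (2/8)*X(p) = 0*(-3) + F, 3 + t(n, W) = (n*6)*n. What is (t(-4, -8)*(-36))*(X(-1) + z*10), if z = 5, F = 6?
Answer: -247752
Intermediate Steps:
t(n, W) = -3 + 6*n**2 (t(n, W) = -3 + (n*6)*n = -3 + (6*n)*n = -3 + 6*n**2)
X(p) = 24 (X(p) = 4*(0*(-3) + 6) = 4*(0 + 6) = 4*6 = 24)
(t(-4, -8)*(-36))*(X(-1) + z*10) = ((-3 + 6*(-4)**2)*(-36))*(24 + 5*10) = ((-3 + 6*16)*(-36))*(24 + 50) = ((-3 + 96)*(-36))*74 = (93*(-36))*74 = -3348*74 = -247752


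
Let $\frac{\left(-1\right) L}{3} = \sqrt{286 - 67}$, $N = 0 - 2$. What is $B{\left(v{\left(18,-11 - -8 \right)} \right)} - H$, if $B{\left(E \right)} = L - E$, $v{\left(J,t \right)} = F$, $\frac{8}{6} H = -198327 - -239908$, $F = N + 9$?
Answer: $- \frac{124771}{4} - 3 \sqrt{219} \approx -31237.0$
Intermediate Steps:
$N = -2$
$F = 7$ ($F = -2 + 9 = 7$)
$H = \frac{124743}{4}$ ($H = \frac{3 \left(-198327 - -239908\right)}{4} = \frac{3 \left(-198327 + 239908\right)}{4} = \frac{3}{4} \cdot 41581 = \frac{124743}{4} \approx 31186.0$)
$v{\left(J,t \right)} = 7$
$L = - 3 \sqrt{219}$ ($L = - 3 \sqrt{286 - 67} = - 3 \sqrt{219} \approx -44.396$)
$B{\left(E \right)} = - E - 3 \sqrt{219}$ ($B{\left(E \right)} = - 3 \sqrt{219} - E = - E - 3 \sqrt{219}$)
$B{\left(v{\left(18,-11 - -8 \right)} \right)} - H = \left(\left(-1\right) 7 - 3 \sqrt{219}\right) - \frac{124743}{4} = \left(-7 - 3 \sqrt{219}\right) - \frac{124743}{4} = - \frac{124771}{4} - 3 \sqrt{219}$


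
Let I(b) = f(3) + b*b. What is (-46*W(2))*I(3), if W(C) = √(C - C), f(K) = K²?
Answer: 0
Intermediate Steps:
I(b) = 9 + b² (I(b) = 3² + b*b = 9 + b²)
W(C) = 0 (W(C) = √0 = 0)
(-46*W(2))*I(3) = (-46*0)*(9 + 3²) = 0*(9 + 9) = 0*18 = 0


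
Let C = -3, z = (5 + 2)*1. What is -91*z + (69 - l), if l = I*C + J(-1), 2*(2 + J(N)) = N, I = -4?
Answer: -1155/2 ≈ -577.50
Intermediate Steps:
z = 7 (z = 7*1 = 7)
J(N) = -2 + N/2
l = 19/2 (l = -4*(-3) + (-2 + (½)*(-1)) = 12 + (-2 - ½) = 12 - 5/2 = 19/2 ≈ 9.5000)
-91*z + (69 - l) = -91*7 + (69 - 1*19/2) = -637 + (69 - 19/2) = -637 + 119/2 = -1155/2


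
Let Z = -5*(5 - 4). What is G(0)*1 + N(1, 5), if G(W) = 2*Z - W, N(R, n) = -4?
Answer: -14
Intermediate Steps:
Z = -5 (Z = -5*1 = -5)
G(W) = -10 - W (G(W) = 2*(-5) - W = -10 - W)
G(0)*1 + N(1, 5) = (-10 - 1*0)*1 - 4 = (-10 + 0)*1 - 4 = -10*1 - 4 = -10 - 4 = -14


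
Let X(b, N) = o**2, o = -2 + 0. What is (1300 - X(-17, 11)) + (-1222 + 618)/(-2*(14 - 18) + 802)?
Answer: 524578/405 ≈ 1295.3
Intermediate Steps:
o = -2
X(b, N) = 4 (X(b, N) = (-2)**2 = 4)
(1300 - X(-17, 11)) + (-1222 + 618)/(-2*(14 - 18) + 802) = (1300 - 1*4) + (-1222 + 618)/(-2*(14 - 18) + 802) = (1300 - 4) - 604/(-2*(-4) + 802) = 1296 - 604/(8 + 802) = 1296 - 604/810 = 1296 - 604*1/810 = 1296 - 302/405 = 524578/405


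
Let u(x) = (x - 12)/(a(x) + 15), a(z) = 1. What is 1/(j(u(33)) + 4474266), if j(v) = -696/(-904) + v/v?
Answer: 113/505592258 ≈ 2.2350e-7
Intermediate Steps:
u(x) = -¾ + x/16 (u(x) = (x - 12)/(1 + 15) = (-12 + x)/16 = (-12 + x)*(1/16) = -¾ + x/16)
j(v) = 200/113 (j(v) = -696*(-1/904) + 1 = 87/113 + 1 = 200/113)
1/(j(u(33)) + 4474266) = 1/(200/113 + 4474266) = 1/(505592258/113) = 113/505592258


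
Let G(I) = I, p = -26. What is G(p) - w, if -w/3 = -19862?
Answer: -59612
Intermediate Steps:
w = 59586 (w = -3*(-19862) = 59586)
G(p) - w = -26 - 1*59586 = -26 - 59586 = -59612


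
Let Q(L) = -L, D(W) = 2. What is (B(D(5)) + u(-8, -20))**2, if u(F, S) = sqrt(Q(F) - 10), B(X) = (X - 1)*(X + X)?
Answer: (4 + I*sqrt(2))**2 ≈ 14.0 + 11.314*I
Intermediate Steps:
B(X) = 2*X*(-1 + X) (B(X) = (-1 + X)*(2*X) = 2*X*(-1 + X))
u(F, S) = sqrt(-10 - F) (u(F, S) = sqrt(-F - 10) = sqrt(-10 - F))
(B(D(5)) + u(-8, -20))**2 = (2*2*(-1 + 2) + sqrt(-10 - 1*(-8)))**2 = (2*2*1 + sqrt(-10 + 8))**2 = (4 + sqrt(-2))**2 = (4 + I*sqrt(2))**2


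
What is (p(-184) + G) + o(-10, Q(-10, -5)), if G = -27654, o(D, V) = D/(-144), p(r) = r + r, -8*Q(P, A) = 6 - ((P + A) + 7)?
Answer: -2017579/72 ≈ -28022.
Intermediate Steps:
Q(P, A) = ⅛ + A/8 + P/8 (Q(P, A) = -(6 - ((P + A) + 7))/8 = -(6 - ((A + P) + 7))/8 = -(6 - (7 + A + P))/8 = -(6 + (-7 - A - P))/8 = -(-1 - A - P)/8 = ⅛ + A/8 + P/8)
p(r) = 2*r
o(D, V) = -D/144 (o(D, V) = D*(-1/144) = -D/144)
(p(-184) + G) + o(-10, Q(-10, -5)) = (2*(-184) - 27654) - 1/144*(-10) = (-368 - 27654) + 5/72 = -28022 + 5/72 = -2017579/72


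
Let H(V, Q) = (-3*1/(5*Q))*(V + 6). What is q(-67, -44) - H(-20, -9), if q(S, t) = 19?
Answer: 299/15 ≈ 19.933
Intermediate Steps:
H(V, Q) = -3*(6 + V)/(5*Q) (H(V, Q) = (-3*1/(5*Q))*(6 + V) = (-3/(5*Q))*(6 + V) = -3*(6 + V)/(5*Q))
q(-67, -44) - H(-20, -9) = 19 - 3*(-6 - 1*(-20))/(5*(-9)) = 19 - 3*(-1)*(-6 + 20)/(5*9) = 19 - 3*(-1)*14/(5*9) = 19 - 1*(-14/15) = 19 + 14/15 = 299/15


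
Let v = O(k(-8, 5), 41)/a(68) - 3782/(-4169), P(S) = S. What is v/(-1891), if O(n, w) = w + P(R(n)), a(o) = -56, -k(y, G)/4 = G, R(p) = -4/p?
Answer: -100073/1103701060 ≈ -9.0670e-5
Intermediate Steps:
k(y, G) = -4*G
O(n, w) = w - 4/n
v = 100073/583660 (v = (41 - 4/((-4*5)))/(-56) - 3782/(-4169) = (41 - 4/(-20))*(-1/56) - 3782*(-1/4169) = (41 - 4*(-1/20))*(-1/56) + 3782/4169 = (41 + ⅕)*(-1/56) + 3782/4169 = (206/5)*(-1/56) + 3782/4169 = -103/140 + 3782/4169 = 100073/583660 ≈ 0.17146)
v/(-1891) = (100073/583660)/(-1891) = (100073/583660)*(-1/1891) = -100073/1103701060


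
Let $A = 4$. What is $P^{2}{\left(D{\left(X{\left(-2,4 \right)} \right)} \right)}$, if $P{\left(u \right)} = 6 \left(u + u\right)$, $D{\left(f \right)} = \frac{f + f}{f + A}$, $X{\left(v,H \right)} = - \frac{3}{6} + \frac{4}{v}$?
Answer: $1600$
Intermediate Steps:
$X{\left(v,H \right)} = - \frac{1}{2} + \frac{4}{v}$ ($X{\left(v,H \right)} = \left(-3\right) \frac{1}{6} + \frac{4}{v} = - \frac{1}{2} + \frac{4}{v}$)
$D{\left(f \right)} = \frac{2 f}{4 + f}$ ($D{\left(f \right)} = \frac{f + f}{f + 4} = \frac{2 f}{4 + f}$)
$P{\left(u \right)} = 12 u$ ($P{\left(u \right)} = 6 \cdot 2 u = 12 u$)
$P^{2}{\left(D{\left(X{\left(-2,4 \right)} \right)} \right)} = \left(12 \frac{2 \frac{8 - -2}{2 \left(-2\right)}}{4 + \frac{8 - -2}{2 \left(-2\right)}}\right)^{2} = \left(12 \frac{2 \cdot \frac{1}{2} \left(- \frac{1}{2}\right) \left(8 + 2\right)}{4 + \frac{1}{2} \left(- \frac{1}{2}\right) \left(8 + 2\right)}\right)^{2} = \left(12 \frac{2 \cdot \frac{1}{2} \left(- \frac{1}{2}\right) 10}{4 + \frac{1}{2} \left(- \frac{1}{2}\right) 10}\right)^{2} = \left(12 \cdot 2 \left(- \frac{5}{2}\right) \frac{1}{4 - \frac{5}{2}}\right)^{2} = \left(12 \cdot 2 \left(- \frac{5}{2}\right) \frac{1}{\frac{3}{2}}\right)^{2} = \left(12 \cdot 2 \left(- \frac{5}{2}\right) \frac{2}{3}\right)^{2} = \left(12 \left(- \frac{10}{3}\right)\right)^{2} = \left(-40\right)^{2} = 1600$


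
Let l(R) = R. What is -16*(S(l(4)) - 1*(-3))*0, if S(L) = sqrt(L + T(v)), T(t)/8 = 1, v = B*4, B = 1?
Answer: 0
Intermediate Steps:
v = 4 (v = 1*4 = 4)
T(t) = 8 (T(t) = 8*1 = 8)
S(L) = sqrt(8 + L) (S(L) = sqrt(L + 8) = sqrt(8 + L))
-16*(S(l(4)) - 1*(-3))*0 = -16*(sqrt(8 + 4) - 1*(-3))*0 = -16*(sqrt(12) + 3)*0 = -16*(2*sqrt(3) + 3)*0 = -16*(3 + 2*sqrt(3))*0 = (-48 - 32*sqrt(3))*0 = 0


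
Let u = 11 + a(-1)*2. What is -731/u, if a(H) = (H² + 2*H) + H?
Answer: -731/7 ≈ -104.43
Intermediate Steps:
a(H) = H² + 3*H
u = 7 (u = 11 - (3 - 1)*2 = 11 - 1*2*2 = 11 - 2*2 = 11 - 4 = 7)
-731/u = -731/7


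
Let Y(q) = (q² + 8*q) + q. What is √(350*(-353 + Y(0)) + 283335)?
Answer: √159785 ≈ 399.73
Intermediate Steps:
Y(q) = q² + 9*q
√(350*(-353 + Y(0)) + 283335) = √(350*(-353 + 0*(9 + 0)) + 283335) = √(350*(-353 + 0*9) + 283335) = √(350*(-353 + 0) + 283335) = √(350*(-353) + 283335) = √(-123550 + 283335) = √159785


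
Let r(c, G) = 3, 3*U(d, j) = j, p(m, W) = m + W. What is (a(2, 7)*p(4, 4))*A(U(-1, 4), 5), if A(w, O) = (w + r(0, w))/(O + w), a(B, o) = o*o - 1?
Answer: 4992/19 ≈ 262.74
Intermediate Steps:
p(m, W) = W + m
U(d, j) = j/3
a(B, o) = -1 + o**2 (a(B, o) = o**2 - 1 = -1 + o**2)
A(w, O) = (3 + w)/(O + w) (A(w, O) = (w + 3)/(O + w) = (3 + w)/(O + w))
(a(2, 7)*p(4, 4))*A(U(-1, 4), 5) = ((-1 + 7**2)*(4 + 4))*((3 + (1/3)*4)/(5 + (1/3)*4)) = ((-1 + 49)*8)*((3 + 4/3)/(5 + 4/3)) = (48*8)*((13/3)/(19/3)) = 384*((3/19)*(13/3)) = 384*(13/19) = 4992/19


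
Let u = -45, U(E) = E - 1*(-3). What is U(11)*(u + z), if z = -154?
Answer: -2786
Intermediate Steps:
U(E) = 3 + E (U(E) = E + 3 = 3 + E)
U(11)*(u + z) = (3 + 11)*(-45 - 154) = 14*(-199) = -2786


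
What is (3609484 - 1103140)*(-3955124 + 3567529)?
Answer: -971446402680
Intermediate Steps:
(3609484 - 1103140)*(-3955124 + 3567529) = 2506344*(-387595) = -971446402680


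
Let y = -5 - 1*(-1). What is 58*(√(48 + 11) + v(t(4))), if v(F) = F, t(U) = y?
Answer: -232 + 58*√59 ≈ 213.51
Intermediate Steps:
y = -4 (y = -5 + 1 = -4)
t(U) = -4
58*(√(48 + 11) + v(t(4))) = 58*(√(48 + 11) - 4) = 58*(√59 - 4) = 58*(-4 + √59) = -232 + 58*√59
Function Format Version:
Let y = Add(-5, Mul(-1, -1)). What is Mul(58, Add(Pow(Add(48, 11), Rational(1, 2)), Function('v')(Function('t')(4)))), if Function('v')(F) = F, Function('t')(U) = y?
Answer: Add(-232, Mul(58, Pow(59, Rational(1, 2)))) ≈ 213.51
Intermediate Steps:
y = -4 (y = Add(-5, 1) = -4)
Function('t')(U) = -4
Mul(58, Add(Pow(Add(48, 11), Rational(1, 2)), Function('v')(Function('t')(4)))) = Mul(58, Add(Pow(Add(48, 11), Rational(1, 2)), -4)) = Mul(58, Add(Pow(59, Rational(1, 2)), -4)) = Mul(58, Add(-4, Pow(59, Rational(1, 2)))) = Add(-232, Mul(58, Pow(59, Rational(1, 2))))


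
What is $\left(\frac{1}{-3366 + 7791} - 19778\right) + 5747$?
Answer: $- \frac{62087174}{4425} \approx -14031.0$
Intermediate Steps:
$\left(\frac{1}{-3366 + 7791} - 19778\right) + 5747 = \left(\frac{1}{4425} - 19778\right) + 5747 = - \frac{87517649}{4425} + 5747 = - \frac{62087174}{4425}$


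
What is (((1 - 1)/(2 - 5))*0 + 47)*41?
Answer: 1927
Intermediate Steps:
(((1 - 1)/(2 - 5))*0 + 47)*41 = ((0/(-3))*0 + 47)*41 = ((0*(-⅓))*0 + 47)*41 = (0*0 + 47)*41 = (0 + 47)*41 = 47*41 = 1927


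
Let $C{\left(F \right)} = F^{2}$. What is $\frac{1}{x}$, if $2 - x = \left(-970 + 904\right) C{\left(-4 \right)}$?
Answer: $\frac{1}{1058} \approx 0.00094518$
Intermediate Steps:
$x = 1058$ ($x = 2 - \left(-970 + 904\right) \left(-4\right)^{2} = 2 - \left(-66\right) 16 = 2 - -1056 = 2 + 1056 = 1058$)
$\frac{1}{x} = \frac{1}{1058}$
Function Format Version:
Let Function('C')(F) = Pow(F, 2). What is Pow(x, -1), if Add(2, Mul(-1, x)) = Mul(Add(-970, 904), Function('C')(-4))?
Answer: Rational(1, 1058) ≈ 0.00094518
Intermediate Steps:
x = 1058 (x = Add(2, Mul(-1, Mul(Add(-970, 904), Pow(-4, 2)))) = Add(2, Mul(-1, Mul(-66, 16))) = Add(2, Mul(-1, -1056)) = Add(2, 1056) = 1058)
Pow(x, -1) = Pow(1058, -1) = Rational(1, 1058)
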